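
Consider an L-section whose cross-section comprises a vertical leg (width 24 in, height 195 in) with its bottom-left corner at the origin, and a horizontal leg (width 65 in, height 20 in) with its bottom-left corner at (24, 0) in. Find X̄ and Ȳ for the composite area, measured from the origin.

Part | A | x̄ᵢ | ȳᵢ | A·x̄ᵢ | A·ȳᵢ
vertical leg | 4680.00 | 12.00 | 97.50 | 56160.00 | 456300.00
horizontal leg | 1300.00 | 56.50 | 10.00 | 73450.00 | 13000.00
Σ | 5980.00 |  |  | 129610.00 | 469300.00
X̄ = 129610.00 / 5980.00 = 21.67 in
Ȳ = 469300.00 / 5980.00 = 78.48 in

X̄ = 21.67 in, Ȳ = 78.48 in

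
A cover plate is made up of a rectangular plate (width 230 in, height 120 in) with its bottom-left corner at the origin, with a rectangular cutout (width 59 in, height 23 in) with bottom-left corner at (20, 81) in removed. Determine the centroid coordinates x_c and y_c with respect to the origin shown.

x_c = 118.39 in, y_c = 58.32 in

Part | A | x̄ᵢ | ȳᵢ | A·x̄ᵢ | A·ȳᵢ
plate | 27600.00 | 115.00 | 60.00 | 3174000.00 | 1656000.00
hole | -1357.00 | 49.50 | 92.50 | -67171.50 | -125522.50
Σ | 26243.00 |  |  | 3106828.50 | 1530477.50
x_c = 3106828.50 / 26243.00 = 118.39 in
y_c = 1530477.50 / 26243.00 = 58.32 in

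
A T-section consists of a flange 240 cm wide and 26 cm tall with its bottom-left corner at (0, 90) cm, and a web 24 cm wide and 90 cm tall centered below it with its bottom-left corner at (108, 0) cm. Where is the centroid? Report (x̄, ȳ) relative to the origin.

web: A = 24 × 90 = 2160.00, centroid at (120.00, 45.00).
flange: A = 240 × 26 = 6240.00, centroid at (120.00, 103.00).
ΣA = 8400.00 cm², ΣAx̄ = 1008000.00 cm³, ΣAȳ = 739920.00 cm³.
x̄ = 1008000.00/8400.00 = 120.00 cm; ȳ = 739920.00/8400.00 = 88.09 cm.

x̄ = 120.00 cm, ȳ = 88.09 cm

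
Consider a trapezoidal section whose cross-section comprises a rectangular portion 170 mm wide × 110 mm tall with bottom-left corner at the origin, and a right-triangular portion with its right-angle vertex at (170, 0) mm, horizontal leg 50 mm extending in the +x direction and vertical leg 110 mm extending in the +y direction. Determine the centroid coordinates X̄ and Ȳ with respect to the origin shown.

X̄ = 98.03 mm, Ȳ = 52.65 mm

rectangular portion: A = 170 × 110 = 18700.00, centroid at (85.00, 55.00).
triangular portion: A = ½·50·110 = 2750.00, centroid at (186.67, 36.67).
ΣA = 21450.00 mm²
ΣAX̄ = (18700.00)(85.00) + (2750.00)(186.67) = 2102833.33 mm³
ΣAȲ = (18700.00)(55.00) + (2750.00)(36.67) = 1129333.33 mm³
X̄ = 2102833.33 / 21450.00 = 98.03 mm
Ȳ = 1129333.33 / 21450.00 = 52.65 mm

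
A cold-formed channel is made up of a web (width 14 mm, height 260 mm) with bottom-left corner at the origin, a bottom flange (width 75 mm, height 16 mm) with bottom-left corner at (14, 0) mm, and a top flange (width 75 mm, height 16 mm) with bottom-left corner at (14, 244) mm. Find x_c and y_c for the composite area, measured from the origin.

x_c = 24.68 mm, y_c = 130.00 mm

Part | A | x̄ᵢ | ȳᵢ | A·x̄ᵢ | A·ȳᵢ
web | 3640.00 | 7.00 | 130.00 | 25480.00 | 473200.00
bottom flange | 1200.00 | 51.50 | 8.00 | 61800.00 | 9600.00
top flange | 1200.00 | 51.50 | 252.00 | 61800.00 | 302400.00
Σ | 6040.00 |  |  | 149080.00 | 785200.00
x_c = 149080.00 / 6040.00 = 24.68 mm
y_c = 785200.00 / 6040.00 = 130.00 mm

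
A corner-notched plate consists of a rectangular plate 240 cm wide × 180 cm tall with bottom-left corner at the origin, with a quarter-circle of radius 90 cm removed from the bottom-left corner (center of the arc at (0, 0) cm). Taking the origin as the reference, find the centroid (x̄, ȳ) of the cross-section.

plate: A = 240 × 180 = 43200.00, centroid at (120.00, 90.00).
removed quarter-circle: A = −¼π·90² = -6361.73, centroid at (38.20, 38.20).
ΣA = 36838.27 cm², ΣAx̄ = 4941000.00 cm³, ΣAȳ = 3645000.00 cm³.
x̄ = 4941000.00/36838.27 = 134.13 cm; ȳ = 3645000.00/36838.27 = 98.95 cm.

x̄ = 134.13 cm, ȳ = 98.95 cm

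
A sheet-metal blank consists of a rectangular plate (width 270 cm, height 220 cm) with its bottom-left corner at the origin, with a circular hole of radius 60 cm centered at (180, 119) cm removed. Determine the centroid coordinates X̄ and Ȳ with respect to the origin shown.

Part | A | x̄ᵢ | ȳᵢ | A·x̄ᵢ | A·ȳᵢ
plate | 59400.00 | 135.00 | 110.00 | 8019000.00 | 6534000.00
hole | -11309.73 | 180.00 | 119.00 | -2035752.04 | -1345858.29
Σ | 48090.27 |  |  | 5983247.96 | 5188141.71
X̄ = 5983247.96 / 48090.27 = 124.42 cm
Ȳ = 5188141.71 / 48090.27 = 107.88 cm

X̄ = 124.42 cm, Ȳ = 107.88 cm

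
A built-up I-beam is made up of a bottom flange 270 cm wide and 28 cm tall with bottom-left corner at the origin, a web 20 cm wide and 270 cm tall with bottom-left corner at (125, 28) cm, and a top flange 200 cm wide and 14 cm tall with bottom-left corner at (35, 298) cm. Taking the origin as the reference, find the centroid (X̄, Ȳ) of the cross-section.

X̄ = 135.00 cm, Ȳ = 116.75 cm

bottom flange: A = 270 × 28 = 7560.00, centroid at (135.00, 14.00).
web: A = 20 × 270 = 5400.00, centroid at (135.00, 163.00).
top flange: A = 200 × 14 = 2800.00, centroid at (135.00, 305.00).
ΣA = 15760.00 cm²
ΣAX̄ = (7560.00)(135.00) + (5400.00)(135.00) + (2800.00)(135.00) = 2127600.00 cm³
ΣAȲ = (7560.00)(14.00) + (5400.00)(163.00) + (2800.00)(305.00) = 1840040.00 cm³
X̄ = 2127600.00 / 15760.00 = 135.00 cm
Ȳ = 1840040.00 / 15760.00 = 116.75 cm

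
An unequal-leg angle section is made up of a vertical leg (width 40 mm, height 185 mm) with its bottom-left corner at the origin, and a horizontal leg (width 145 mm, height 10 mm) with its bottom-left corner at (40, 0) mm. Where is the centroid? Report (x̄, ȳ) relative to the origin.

x̄ = 35.16 mm, ȳ = 78.16 mm

Part | A | x̄ᵢ | ȳᵢ | A·x̄ᵢ | A·ȳᵢ
vertical leg | 7400.00 | 20.00 | 92.50 | 148000.00 | 684500.00
horizontal leg | 1450.00 | 112.50 | 5.00 | 163125.00 | 7250.00
Σ | 8850.00 |  |  | 311125.00 | 691750.00
x̄ = 311125.00 / 8850.00 = 35.16 mm
ȳ = 691750.00 / 8850.00 = 78.16 mm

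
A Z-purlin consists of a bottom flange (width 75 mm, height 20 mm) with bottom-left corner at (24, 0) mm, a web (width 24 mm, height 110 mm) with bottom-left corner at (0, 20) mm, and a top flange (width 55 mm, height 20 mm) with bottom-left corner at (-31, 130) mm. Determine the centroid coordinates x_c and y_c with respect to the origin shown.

x_c = 22.92 mm, y_c = 70.04 mm

Part | A | x̄ᵢ | ȳᵢ | A·x̄ᵢ | A·ȳᵢ
bottom flange | 1500.00 | 61.50 | 10.00 | 92250.00 | 15000.00
web | 2640.00 | 12.00 | 75.00 | 31680.00 | 198000.00
top flange | 1100.00 | -3.50 | 140.00 | -3850.00 | 154000.00
Σ | 5240.00 |  |  | 120080.00 | 367000.00
x_c = 120080.00 / 5240.00 = 22.92 mm
y_c = 367000.00 / 5240.00 = 70.04 mm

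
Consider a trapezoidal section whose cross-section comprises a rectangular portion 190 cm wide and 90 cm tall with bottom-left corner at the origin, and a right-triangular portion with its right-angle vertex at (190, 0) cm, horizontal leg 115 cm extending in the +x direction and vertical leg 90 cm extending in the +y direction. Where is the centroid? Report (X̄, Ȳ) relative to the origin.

rectangular portion: A = 190 × 90 = 17100.00, centroid at (95.00, 45.00).
triangular portion: A = ½·115·90 = 5175.00, centroid at (228.33, 30.00).
ΣA = 22275.00 cm²
ΣAX̄ = (17100.00)(95.00) + (5175.00)(228.33) = 2806125.00 cm³
ΣAȲ = (17100.00)(45.00) + (5175.00)(30.00) = 924750.00 cm³
X̄ = 2806125.00 / 22275.00 = 125.98 cm
Ȳ = 924750.00 / 22275.00 = 41.52 cm

X̄ = 125.98 cm, Ȳ = 41.52 cm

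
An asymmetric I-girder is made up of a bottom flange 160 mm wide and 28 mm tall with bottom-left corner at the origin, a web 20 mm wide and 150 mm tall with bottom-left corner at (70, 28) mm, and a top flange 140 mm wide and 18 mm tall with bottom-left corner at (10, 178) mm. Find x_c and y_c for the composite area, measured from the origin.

Part | A | x̄ᵢ | ȳᵢ | A·x̄ᵢ | A·ȳᵢ
bottom flange | 4480.00 | 80.00 | 14.00 | 358400.00 | 62720.00
web | 3000.00 | 80.00 | 103.00 | 240000.00 | 309000.00
top flange | 2520.00 | 80.00 | 187.00 | 201600.00 | 471240.00
Σ | 10000.00 |  |  | 800000.00 | 842960.00
x_c = 800000.00 / 10000.00 = 80.00 mm
y_c = 842960.00 / 10000.00 = 84.30 mm

x_c = 80.00 mm, y_c = 84.30 mm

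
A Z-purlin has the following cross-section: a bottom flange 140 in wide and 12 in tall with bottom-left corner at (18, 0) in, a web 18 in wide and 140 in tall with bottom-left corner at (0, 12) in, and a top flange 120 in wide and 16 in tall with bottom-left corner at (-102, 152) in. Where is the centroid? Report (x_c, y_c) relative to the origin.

x_c = 14.69 in, y_c = 85.61 in

bottom flange: A = 140 × 12 = 1680.00, centroid at (88.00, 6.00).
web: A = 18 × 140 = 2520.00, centroid at (9.00, 82.00).
top flange: A = 120 × 16 = 1920.00, centroid at (-42.00, 160.00).
ΣA = 6120.00 in²
ΣAx_c = (1680.00)(88.00) + (2520.00)(9.00) + (1920.00)(-42.00) = 89880.00 in³
ΣAy_c = (1680.00)(6.00) + (2520.00)(82.00) + (1920.00)(160.00) = 523920.00 in³
x_c = 89880.00 / 6120.00 = 14.69 in
y_c = 523920.00 / 6120.00 = 85.61 in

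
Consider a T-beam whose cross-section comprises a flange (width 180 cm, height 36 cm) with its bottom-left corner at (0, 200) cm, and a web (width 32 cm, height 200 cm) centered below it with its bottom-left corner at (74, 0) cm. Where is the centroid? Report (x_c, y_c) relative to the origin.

x_c = 90.00 cm, y_c = 159.37 cm

web: A = 32 × 200 = 6400.00, centroid at (90.00, 100.00).
flange: A = 180 × 36 = 6480.00, centroid at (90.00, 218.00).
ΣA = 12880.00 cm²
ΣAx_c = (6400.00)(90.00) + (6480.00)(90.00) = 1159200.00 cm³
ΣAy_c = (6400.00)(100.00) + (6480.00)(218.00) = 2052640.00 cm³
x_c = 1159200.00 / 12880.00 = 90.00 cm
y_c = 2052640.00 / 12880.00 = 159.37 cm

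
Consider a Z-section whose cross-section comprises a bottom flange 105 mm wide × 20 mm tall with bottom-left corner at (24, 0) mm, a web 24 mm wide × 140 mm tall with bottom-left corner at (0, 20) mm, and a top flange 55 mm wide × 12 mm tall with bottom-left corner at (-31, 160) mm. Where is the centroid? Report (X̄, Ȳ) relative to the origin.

X̄ = 32.46 mm, Ȳ = 70.75 mm

bottom flange: A = 105 × 20 = 2100.00, centroid at (76.50, 10.00).
web: A = 24 × 140 = 3360.00, centroid at (12.00, 90.00).
top flange: A = 55 × 12 = 660.00, centroid at (-3.50, 166.00).
ΣA = 6120.00 mm², ΣAX̄ = 198660.00 mm³, ΣAȲ = 432960.00 mm³.
X̄ = 198660.00/6120.00 = 32.46 mm; Ȳ = 432960.00/6120.00 = 70.75 mm.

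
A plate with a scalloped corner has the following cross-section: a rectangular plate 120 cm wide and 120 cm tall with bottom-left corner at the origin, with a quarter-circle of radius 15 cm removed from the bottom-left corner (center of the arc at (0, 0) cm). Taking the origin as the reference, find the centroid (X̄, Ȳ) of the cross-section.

X̄ = 60.67 cm, Ȳ = 60.67 cm

Part | A | x̄ᵢ | ȳᵢ | A·x̄ᵢ | A·ȳᵢ
plate | 14400.00 | 60.00 | 60.00 | 864000.00 | 864000.00
removed quarter-circle | -176.71 | 6.37 | 6.37 | -1125.00 | -1125.00
Σ | 14223.29 |  |  | 862875.00 | 862875.00
X̄ = 862875.00 / 14223.29 = 60.67 cm
Ȳ = 862875.00 / 14223.29 = 60.67 cm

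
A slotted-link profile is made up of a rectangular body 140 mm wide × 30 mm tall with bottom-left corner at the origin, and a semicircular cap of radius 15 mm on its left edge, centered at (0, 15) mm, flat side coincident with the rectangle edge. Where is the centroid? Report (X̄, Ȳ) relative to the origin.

X̄ = 64.07 mm, Ȳ = 15.00 mm

Part | A | x̄ᵢ | ȳᵢ | A·x̄ᵢ | A·ȳᵢ
rectangular body | 4200.00 | 70.00 | 15.00 | 294000.00 | 63000.00
semicircular end | 353.43 | -6.37 | 15.00 | -2250.00 | 5301.44
Σ | 4553.43 |  |  | 291750.00 | 68301.44
X̄ = 291750.00 / 4553.43 = 64.07 mm
Ȳ = 68301.44 / 4553.43 = 15.00 mm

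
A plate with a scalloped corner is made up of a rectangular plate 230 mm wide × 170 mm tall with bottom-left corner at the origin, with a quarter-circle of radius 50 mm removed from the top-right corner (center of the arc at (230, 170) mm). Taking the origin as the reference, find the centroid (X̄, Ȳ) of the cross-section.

plate: A = 230 × 170 = 39100.00, centroid at (115.00, 85.00).
removed quarter-circle: A = −¼π·50² = -1963.50, centroid at (208.78, 148.78).
ΣA = 37136.50 mm², ΣAX̄ = 4086562.72 mm³, ΣAȲ = 3031372.45 mm³.
X̄ = 4086562.72/37136.50 = 110.04 mm; Ȳ = 3031372.45/37136.50 = 81.63 mm.

X̄ = 110.04 mm, Ȳ = 81.63 mm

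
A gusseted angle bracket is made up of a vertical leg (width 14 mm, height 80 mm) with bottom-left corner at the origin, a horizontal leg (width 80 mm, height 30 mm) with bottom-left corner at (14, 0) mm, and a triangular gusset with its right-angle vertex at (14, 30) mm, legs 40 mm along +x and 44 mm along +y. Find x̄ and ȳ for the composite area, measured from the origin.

vertical leg: A = 14 × 80 = 1120.00, centroid at (7.00, 40.00).
horizontal leg: A = 80 × 30 = 2400.00, centroid at (54.00, 15.00).
gusset: A = ½·40·44 = 880.00, centroid at (27.33, 44.67).
ΣA = 4400.00 mm²
ΣAx̄ = (1120.00)(7.00) + (2400.00)(54.00) + (880.00)(27.33) = 161493.33 mm³
ΣAȳ = (1120.00)(40.00) + (2400.00)(15.00) + (880.00)(44.67) = 120106.67 mm³
x̄ = 161493.33 / 4400.00 = 36.70 mm
ȳ = 120106.67 / 4400.00 = 27.30 mm

x̄ = 36.70 mm, ȳ = 27.30 mm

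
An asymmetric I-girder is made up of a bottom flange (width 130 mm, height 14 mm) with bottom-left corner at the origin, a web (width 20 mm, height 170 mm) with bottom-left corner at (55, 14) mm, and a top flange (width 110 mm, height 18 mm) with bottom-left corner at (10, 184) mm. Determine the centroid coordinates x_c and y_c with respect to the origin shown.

bottom flange: A = 130 × 14 = 1820.00, centroid at (65.00, 7.00).
web: A = 20 × 170 = 3400.00, centroid at (65.00, 99.00).
top flange: A = 110 × 18 = 1980.00, centroid at (65.00, 193.00).
ΣA = 7200.00 mm², ΣAx_c = 468000.00 mm³, ΣAy_c = 731480.00 mm³.
x_c = 468000.00/7200.00 = 65.00 mm; y_c = 731480.00/7200.00 = 101.59 mm.

x_c = 65.00 mm, y_c = 101.59 mm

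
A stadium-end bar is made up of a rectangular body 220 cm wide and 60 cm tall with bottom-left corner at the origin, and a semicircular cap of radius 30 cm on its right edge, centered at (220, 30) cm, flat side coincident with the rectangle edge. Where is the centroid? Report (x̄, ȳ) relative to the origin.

x̄ = 121.87 cm, ȳ = 30.00 cm

rectangular body: A = 220 × 60 = 13200.00, centroid at (110.00, 30.00).
semicircular end: A = ½π·30² = 1413.72, centroid at (232.73, 30.00).
ΣA = 14613.72 cm², ΣAx̄ = 1781017.67 cm³, ΣAȳ = 438411.50 cm³.
x̄ = 1781017.67/14613.72 = 121.87 cm; ȳ = 438411.50/14613.72 = 30.00 cm.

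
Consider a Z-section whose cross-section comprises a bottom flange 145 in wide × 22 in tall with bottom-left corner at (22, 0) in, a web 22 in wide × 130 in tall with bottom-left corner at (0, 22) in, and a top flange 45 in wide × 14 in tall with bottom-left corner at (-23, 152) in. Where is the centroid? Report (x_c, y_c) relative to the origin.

x_c = 49.79 in, y_c = 57.50 in

bottom flange: A = 145 × 22 = 3190.00, centroid at (94.50, 11.00).
web: A = 22 × 130 = 2860.00, centroid at (11.00, 87.00).
top flange: A = 45 × 14 = 630.00, centroid at (-0.50, 159.00).
ΣA = 6680.00 in², ΣAx_c = 332600.00 in³, ΣAy_c = 384080.00 in³.
x_c = 332600.00/6680.00 = 49.79 in; y_c = 384080.00/6680.00 = 57.50 in.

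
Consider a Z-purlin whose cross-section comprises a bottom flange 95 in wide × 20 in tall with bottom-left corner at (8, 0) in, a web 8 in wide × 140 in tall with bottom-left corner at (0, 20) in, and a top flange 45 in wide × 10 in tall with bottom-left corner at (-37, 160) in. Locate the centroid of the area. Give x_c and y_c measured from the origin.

x_c = 29.80 in, y_c = 55.92 in

bottom flange: A = 95 × 20 = 1900.00, centroid at (55.50, 10.00).
web: A = 8 × 140 = 1120.00, centroid at (4.00, 90.00).
top flange: A = 45 × 10 = 450.00, centroid at (-14.50, 165.00).
ΣA = 3470.00 in²
ΣAx_c = (1900.00)(55.50) + (1120.00)(4.00) + (450.00)(-14.50) = 103405.00 in³
ΣAy_c = (1900.00)(10.00) + (1120.00)(90.00) + (450.00)(165.00) = 194050.00 in³
x_c = 103405.00 / 3470.00 = 29.80 in
y_c = 194050.00 / 3470.00 = 55.92 in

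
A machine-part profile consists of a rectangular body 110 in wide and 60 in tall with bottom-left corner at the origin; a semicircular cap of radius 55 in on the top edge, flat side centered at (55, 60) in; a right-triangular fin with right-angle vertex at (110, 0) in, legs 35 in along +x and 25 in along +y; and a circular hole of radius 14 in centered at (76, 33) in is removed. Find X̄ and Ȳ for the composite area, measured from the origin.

rectangular body: A = 110 × 60 = 6600.00, centroid at (55.00, 30.00).
semicircular top: A = ½π·55² = 4751.66, centroid at (55.00, 83.34).
triangular fin: A = ½·35·25 = 437.50, centroid at (121.67, 8.33).
hole: A = −π·14² = -615.75, centroid at (76.00, 33.00).
ΣA = 11173.41 in²
ΣAX̄ = (6600.00)(55.00) + (4751.66)(55.00) + (437.50)(121.67) + (-615.75)(76.00) = 630773.24 in³
ΣAȲ = (6600.00)(30.00) + (4751.66)(83.34) + (437.50)(8.33) + (-615.75)(33.00) = 577342.21 in³
X̄ = 630773.24 / 11173.41 = 56.45 in
Ȳ = 577342.21 / 11173.41 = 51.67 in

X̄ = 56.45 in, Ȳ = 51.67 in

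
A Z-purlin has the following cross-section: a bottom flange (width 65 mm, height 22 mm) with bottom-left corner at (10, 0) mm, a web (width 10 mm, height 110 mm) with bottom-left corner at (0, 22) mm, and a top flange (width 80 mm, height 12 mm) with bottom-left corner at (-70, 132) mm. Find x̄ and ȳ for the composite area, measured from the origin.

Part | A | x̄ᵢ | ȳᵢ | A·x̄ᵢ | A·ȳᵢ
bottom flange | 1430.00 | 42.50 | 11.00 | 60775.00 | 15730.00
web | 1100.00 | 5.00 | 77.00 | 5500.00 | 84700.00
top flange | 960.00 | -30.00 | 138.00 | -28800.00 | 132480.00
Σ | 3490.00 |  |  | 37475.00 | 232910.00
x̄ = 37475.00 / 3490.00 = 10.74 mm
ȳ = 232910.00 / 3490.00 = 66.74 mm

x̄ = 10.74 mm, ȳ = 66.74 mm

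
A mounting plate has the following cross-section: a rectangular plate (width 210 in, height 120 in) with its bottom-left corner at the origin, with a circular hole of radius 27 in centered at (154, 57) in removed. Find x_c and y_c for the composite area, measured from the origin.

x_c = 100.10 in, y_c = 60.30 in

Part | A | x̄ᵢ | ȳᵢ | A·x̄ᵢ | A·ȳᵢ
plate | 25200.00 | 105.00 | 60.00 | 2646000.00 | 1512000.00
hole | -2290.22 | 154.00 | 57.00 | -352694.04 | -130542.60
Σ | 22909.78 |  |  | 2293305.96 | 1381457.40
x_c = 2293305.96 / 22909.78 = 100.10 in
y_c = 1381457.40 / 22909.78 = 60.30 in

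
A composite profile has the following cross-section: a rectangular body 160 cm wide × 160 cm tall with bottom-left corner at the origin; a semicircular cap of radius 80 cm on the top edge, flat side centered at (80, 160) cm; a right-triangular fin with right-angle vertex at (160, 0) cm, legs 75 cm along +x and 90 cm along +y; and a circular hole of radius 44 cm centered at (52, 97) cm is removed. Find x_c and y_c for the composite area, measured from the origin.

rectangular body: A = 160 × 160 = 25600.00, centroid at (80.00, 80.00).
semicircular top: A = ½π·80² = 10053.10, centroid at (80.00, 193.95).
triangular fin: A = ½·75·90 = 3375.00, centroid at (185.00, 30.00).
hole: A = −π·44² = -6082.12, centroid at (52.00, 97.00).
ΣA = 32945.97 cm², ΣAx_c = 3160352.30 cm³, ΣAy_c = 3509112.80 cm³.
x_c = 3160352.30/32945.97 = 95.93 cm; y_c = 3509112.80/32945.97 = 106.51 cm.

x_c = 95.93 cm, y_c = 106.51 cm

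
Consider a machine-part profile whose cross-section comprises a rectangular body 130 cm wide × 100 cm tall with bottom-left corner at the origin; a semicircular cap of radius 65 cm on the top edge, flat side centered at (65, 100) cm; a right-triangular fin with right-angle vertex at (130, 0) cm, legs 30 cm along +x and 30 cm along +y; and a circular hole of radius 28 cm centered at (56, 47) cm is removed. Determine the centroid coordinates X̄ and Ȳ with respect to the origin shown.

rectangular body: A = 130 × 100 = 13000.00, centroid at (65.00, 50.00).
semicircular top: A = ½π·65² = 6636.61, centroid at (65.00, 127.59).
triangular fin: A = ½·30·30 = 450.00, centroid at (140.00, 10.00).
hole: A = −π·28² = -2463.01, centroid at (56.00, 47.00).
ΣA = 17623.61 cm², ΣAX̄ = 1201451.46 cm³, ΣAȲ = 1385483.38 cm³.
X̄ = 1201451.46/17623.61 = 68.17 cm; Ȳ = 1385483.38/17623.61 = 78.62 cm.

X̄ = 68.17 cm, Ȳ = 78.62 cm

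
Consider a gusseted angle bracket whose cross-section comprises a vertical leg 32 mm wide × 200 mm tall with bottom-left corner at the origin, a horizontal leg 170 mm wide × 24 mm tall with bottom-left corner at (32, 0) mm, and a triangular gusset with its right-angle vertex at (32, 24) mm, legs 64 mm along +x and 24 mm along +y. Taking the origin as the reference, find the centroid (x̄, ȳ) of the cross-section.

vertical leg: A = 32 × 200 = 6400.00, centroid at (16.00, 100.00).
horizontal leg: A = 170 × 24 = 4080.00, centroid at (117.00, 12.00).
gusset: A = ½·64·24 = 768.00, centroid at (53.33, 32.00).
ΣA = 11248.00 mm², ΣAx̄ = 620720.00 mm³, ΣAȳ = 713536.00 mm³.
x̄ = 620720.00/11248.00 = 55.18 mm; ȳ = 713536.00/11248.00 = 63.44 mm.

x̄ = 55.18 mm, ȳ = 63.44 mm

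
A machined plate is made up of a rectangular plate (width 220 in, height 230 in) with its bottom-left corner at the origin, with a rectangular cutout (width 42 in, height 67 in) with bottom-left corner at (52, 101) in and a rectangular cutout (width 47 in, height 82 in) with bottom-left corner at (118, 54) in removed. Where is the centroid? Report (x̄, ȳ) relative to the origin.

x̄ = 109.61 in, ȳ = 115.51 in

plate: A = 220 × 230 = 50600.00, centroid at (110.00, 115.00).
hole 1: A = −(42 × 67) = -2814.00, centroid at (73.00, 134.50).
hole 2: A = −(47 × 82) = -3854.00, centroid at (141.50, 95.00).
ΣA = 43932.00 in², ΣAx̄ = 4815237.00 in³, ΣAȳ = 5074387.00 in³.
x̄ = 4815237.00/43932.00 = 109.61 in; ȳ = 5074387.00/43932.00 = 115.51 in.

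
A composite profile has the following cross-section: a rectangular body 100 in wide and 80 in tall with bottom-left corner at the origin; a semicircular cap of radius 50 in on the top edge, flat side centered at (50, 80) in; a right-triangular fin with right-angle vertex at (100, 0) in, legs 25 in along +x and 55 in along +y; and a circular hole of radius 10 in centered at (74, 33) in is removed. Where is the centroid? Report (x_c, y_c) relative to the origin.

x_c = 52.65 in, y_c = 58.51 in

rectangular body: A = 100 × 80 = 8000.00, centroid at (50.00, 40.00).
semicircular top: A = ½π·50² = 3926.99, centroid at (50.00, 101.22).
triangular fin: A = ½·25·55 = 687.50, centroid at (108.33, 18.33).
hole: A = −π·10² = -314.16, centroid at (74.00, 33.00).
ΣA = 12300.33 in², ΣAx_c = 647580.92 in³, ΣAy_c = 719729.51 in³.
x_c = 647580.92/12300.33 = 52.65 in; y_c = 719729.51/12300.33 = 58.51 in.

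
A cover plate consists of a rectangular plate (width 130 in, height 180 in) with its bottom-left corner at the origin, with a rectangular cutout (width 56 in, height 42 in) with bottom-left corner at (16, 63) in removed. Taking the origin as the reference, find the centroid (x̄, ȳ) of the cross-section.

x̄ = 67.35 in, ȳ = 90.67 in

plate: A = 130 × 180 = 23400.00, centroid at (65.00, 90.00).
hole: A = −(56 × 42) = -2352.00, centroid at (44.00, 84.00).
ΣA = 21048.00 in²
ΣAx̄ = (23400.00)(65.00) + (-2352.00)(44.00) = 1417512.00 in³
ΣAȳ = (23400.00)(90.00) + (-2352.00)(84.00) = 1908432.00 in³
x̄ = 1417512.00 / 21048.00 = 67.35 in
ȳ = 1908432.00 / 21048.00 = 90.67 in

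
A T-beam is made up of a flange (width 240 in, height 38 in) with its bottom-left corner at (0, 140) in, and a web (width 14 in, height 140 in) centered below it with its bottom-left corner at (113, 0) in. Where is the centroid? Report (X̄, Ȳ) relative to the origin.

X̄ = 120.00 in, Ȳ = 143.26 in

Part | A | x̄ᵢ | ȳᵢ | A·x̄ᵢ | A·ȳᵢ
web | 1960.00 | 120.00 | 70.00 | 235200.00 | 137200.00
flange | 9120.00 | 120.00 | 159.00 | 1094400.00 | 1450080.00
Σ | 11080.00 |  |  | 1329600.00 | 1587280.00
X̄ = 1329600.00 / 11080.00 = 120.00 in
Ȳ = 1587280.00 / 11080.00 = 143.26 in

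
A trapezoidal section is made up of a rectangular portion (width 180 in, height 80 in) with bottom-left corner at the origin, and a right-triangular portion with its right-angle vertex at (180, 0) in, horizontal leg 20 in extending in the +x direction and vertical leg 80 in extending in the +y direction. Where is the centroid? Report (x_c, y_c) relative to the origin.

x_c = 95.09 in, y_c = 39.30 in

rectangular portion: A = 180 × 80 = 14400.00, centroid at (90.00, 40.00).
triangular portion: A = ½·20·80 = 800.00, centroid at (186.67, 26.67).
ΣA = 15200.00 in²
ΣAx_c = (14400.00)(90.00) + (800.00)(186.67) = 1445333.33 in³
ΣAy_c = (14400.00)(40.00) + (800.00)(26.67) = 597333.33 in³
x_c = 1445333.33 / 15200.00 = 95.09 in
y_c = 597333.33 / 15200.00 = 39.30 in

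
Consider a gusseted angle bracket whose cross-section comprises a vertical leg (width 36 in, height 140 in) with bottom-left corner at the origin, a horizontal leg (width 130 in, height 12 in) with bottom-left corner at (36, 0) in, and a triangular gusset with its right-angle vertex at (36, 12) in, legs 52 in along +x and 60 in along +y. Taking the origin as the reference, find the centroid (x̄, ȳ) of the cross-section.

Part | A | x̄ᵢ | ȳᵢ | A·x̄ᵢ | A·ȳᵢ
vertical leg | 5040.00 | 18.00 | 70.00 | 90720.00 | 352800.00
horizontal leg | 1560.00 | 101.00 | 6.00 | 157560.00 | 9360.00
gusset | 1560.00 | 53.33 | 32.00 | 83200.00 | 49920.00
Σ | 8160.00 |  |  | 331480.00 | 412080.00
x̄ = 331480.00 / 8160.00 = 40.62 in
ȳ = 412080.00 / 8160.00 = 50.50 in

x̄ = 40.62 in, ȳ = 50.50 in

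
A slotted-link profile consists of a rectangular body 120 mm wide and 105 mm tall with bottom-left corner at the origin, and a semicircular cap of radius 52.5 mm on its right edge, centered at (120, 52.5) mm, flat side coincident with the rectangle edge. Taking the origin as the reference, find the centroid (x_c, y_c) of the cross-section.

Part | A | x̄ᵢ | ȳᵢ | A·x̄ᵢ | A·ȳᵢ
rectangular body | 12600.00 | 60.00 | 52.50 | 756000.00 | 661500.00
semicircular end | 4329.51 | 142.28 | 52.50 | 616009.64 | 227299.14
Σ | 16929.51 |  |  | 1372009.64 | 888799.14
x_c = 1372009.64 / 16929.51 = 81.04 mm
y_c = 888799.14 / 16929.51 = 52.50 mm

x_c = 81.04 mm, y_c = 52.50 mm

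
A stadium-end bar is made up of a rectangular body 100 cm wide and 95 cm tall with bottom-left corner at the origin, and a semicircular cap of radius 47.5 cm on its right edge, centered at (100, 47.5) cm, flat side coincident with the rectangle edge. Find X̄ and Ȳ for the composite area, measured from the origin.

X̄ = 69.06 cm, Ȳ = 47.50 cm

Part | A | x̄ᵢ | ȳᵢ | A·x̄ᵢ | A·ȳᵢ
rectangular body | 9500.00 | 50.00 | 47.50 | 475000.00 | 451250.00
semicircular end | 3544.11 | 120.16 | 47.50 | 425858.84 | 168345.19
Σ | 13044.11 |  |  | 900858.84 | 619595.19
X̄ = 900858.84 / 13044.11 = 69.06 cm
Ȳ = 619595.19 / 13044.11 = 47.50 cm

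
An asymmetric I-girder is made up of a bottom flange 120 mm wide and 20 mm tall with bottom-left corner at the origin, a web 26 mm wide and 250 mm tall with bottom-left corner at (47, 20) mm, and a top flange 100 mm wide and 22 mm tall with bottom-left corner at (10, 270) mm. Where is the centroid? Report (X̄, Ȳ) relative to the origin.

Part | A | x̄ᵢ | ȳᵢ | A·x̄ᵢ | A·ȳᵢ
bottom flange | 2400.00 | 60.00 | 10.00 | 144000.00 | 24000.00
web | 6500.00 | 60.00 | 145.00 | 390000.00 | 942500.00
top flange | 2200.00 | 60.00 | 281.00 | 132000.00 | 618200.00
Σ | 11100.00 |  |  | 666000.00 | 1584700.00
X̄ = 666000.00 / 11100.00 = 60.00 mm
Ȳ = 1584700.00 / 11100.00 = 142.77 mm

X̄ = 60.00 mm, Ȳ = 142.77 mm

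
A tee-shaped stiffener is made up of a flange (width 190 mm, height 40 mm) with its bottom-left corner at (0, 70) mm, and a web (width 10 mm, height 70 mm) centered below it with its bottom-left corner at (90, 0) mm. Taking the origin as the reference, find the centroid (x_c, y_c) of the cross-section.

x_c = 95.00 mm, y_c = 85.36 mm

web: A = 10 × 70 = 700.00, centroid at (95.00, 35.00).
flange: A = 190 × 40 = 7600.00, centroid at (95.00, 90.00).
ΣA = 8300.00 mm²
ΣAx_c = (700.00)(95.00) + (7600.00)(95.00) = 788500.00 mm³
ΣAy_c = (700.00)(35.00) + (7600.00)(90.00) = 708500.00 mm³
x_c = 788500.00 / 8300.00 = 95.00 mm
y_c = 708500.00 / 8300.00 = 85.36 mm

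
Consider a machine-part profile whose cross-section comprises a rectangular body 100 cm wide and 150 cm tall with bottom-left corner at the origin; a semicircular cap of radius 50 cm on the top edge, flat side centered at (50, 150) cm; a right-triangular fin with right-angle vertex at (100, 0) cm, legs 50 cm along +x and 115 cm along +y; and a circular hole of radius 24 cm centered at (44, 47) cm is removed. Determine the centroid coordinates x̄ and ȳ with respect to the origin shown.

rectangular body: A = 100 × 150 = 15000.00, centroid at (50.00, 75.00).
semicircular top: A = ½π·50² = 3926.99, centroid at (50.00, 171.22).
triangular fin: A = ½·50·115 = 2875.00, centroid at (116.67, 38.33).
hole: A = −π·24² = -1809.56, centroid at (44.00, 47.00).
ΣA = 19992.43 cm²
ΣAx̄ = (15000.00)(50.00) + (3926.99)(50.00) + (2875.00)(116.67) + (-1809.56)(44.00) = 1202145.68 cm³
ΣAȳ = (15000.00)(75.00) + (3926.99)(171.22) + (2875.00)(38.33) + (-1809.56)(47.00) = 1822541.09 cm³
x̄ = 1202145.68 / 19992.43 = 60.13 cm
ȳ = 1822541.09 / 19992.43 = 91.16 cm

x̄ = 60.13 cm, ȳ = 91.16 cm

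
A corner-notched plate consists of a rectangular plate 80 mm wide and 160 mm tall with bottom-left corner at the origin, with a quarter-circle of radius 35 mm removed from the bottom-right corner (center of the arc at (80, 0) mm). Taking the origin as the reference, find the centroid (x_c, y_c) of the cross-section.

plate: A = 80 × 160 = 12800.00, centroid at (40.00, 80.00).
removed quarter-circle: A = −¼π·35² = -962.11, centroid at (65.15, 14.85).
ΣA = 11837.89 mm²
ΣAx_c = (12800.00)(40.00) + (-962.11)(65.15) = 449322.65 mm³
ΣAy_c = (12800.00)(80.00) + (-962.11)(14.85) = 1009708.33 mm³
x_c = 449322.65 / 11837.89 = 37.96 mm
y_c = 1009708.33 / 11837.89 = 85.29 mm

x_c = 37.96 mm, y_c = 85.29 mm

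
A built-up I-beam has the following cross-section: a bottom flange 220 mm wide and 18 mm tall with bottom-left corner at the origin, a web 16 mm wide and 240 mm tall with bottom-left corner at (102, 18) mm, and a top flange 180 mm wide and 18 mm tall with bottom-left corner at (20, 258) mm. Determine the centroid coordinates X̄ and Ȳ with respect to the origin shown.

bottom flange: A = 220 × 18 = 3960.00, centroid at (110.00, 9.00).
web: A = 16 × 240 = 3840.00, centroid at (110.00, 138.00).
top flange: A = 180 × 18 = 3240.00, centroid at (110.00, 267.00).
ΣA = 11040.00 mm²
ΣAX̄ = (3960.00)(110.00) + (3840.00)(110.00) + (3240.00)(110.00) = 1214400.00 mm³
ΣAȲ = (3960.00)(9.00) + (3840.00)(138.00) + (3240.00)(267.00) = 1430640.00 mm³
X̄ = 1214400.00 / 11040.00 = 110.00 mm
Ȳ = 1430640.00 / 11040.00 = 129.59 mm

X̄ = 110.00 mm, Ȳ = 129.59 mm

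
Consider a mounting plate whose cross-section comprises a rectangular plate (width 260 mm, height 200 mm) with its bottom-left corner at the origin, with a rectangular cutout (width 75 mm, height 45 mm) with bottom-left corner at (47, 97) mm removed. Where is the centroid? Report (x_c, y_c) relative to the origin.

plate: A = 260 × 200 = 52000.00, centroid at (130.00, 100.00).
hole: A = −(75 × 45) = -3375.00, centroid at (84.50, 119.50).
ΣA = 48625.00 mm², ΣAx_c = 6474812.50 mm³, ΣAy_c = 4796687.50 mm³.
x_c = 6474812.50/48625.00 = 133.16 mm; y_c = 4796687.50/48625.00 = 98.65 mm.

x_c = 133.16 mm, y_c = 98.65 mm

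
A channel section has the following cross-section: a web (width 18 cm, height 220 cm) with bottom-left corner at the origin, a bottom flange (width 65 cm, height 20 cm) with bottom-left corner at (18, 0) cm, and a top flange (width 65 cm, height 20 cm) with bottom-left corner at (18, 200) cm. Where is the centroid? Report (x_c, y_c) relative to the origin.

x_c = 25.45 cm, y_c = 110.00 cm

Part | A | x̄ᵢ | ȳᵢ | A·x̄ᵢ | A·ȳᵢ
web | 3960.00 | 9.00 | 110.00 | 35640.00 | 435600.00
bottom flange | 1300.00 | 50.50 | 10.00 | 65650.00 | 13000.00
top flange | 1300.00 | 50.50 | 210.00 | 65650.00 | 273000.00
Σ | 6560.00 |  |  | 166940.00 | 721600.00
x_c = 166940.00 / 6560.00 = 25.45 cm
y_c = 721600.00 / 6560.00 = 110.00 cm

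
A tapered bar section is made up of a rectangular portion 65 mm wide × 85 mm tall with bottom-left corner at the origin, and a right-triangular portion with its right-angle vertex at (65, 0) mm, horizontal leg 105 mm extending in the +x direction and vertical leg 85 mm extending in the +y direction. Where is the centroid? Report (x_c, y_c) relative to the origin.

Part | A | x̄ᵢ | ȳᵢ | A·x̄ᵢ | A·ȳᵢ
rectangular portion | 5525.00 | 32.50 | 42.50 | 179562.50 | 234812.50
triangular portion | 4462.50 | 100.00 | 28.33 | 446250.00 | 126437.50
Σ | 9987.50 |  |  | 625812.50 | 361250.00
x_c = 625812.50 / 9987.50 = 62.66 mm
y_c = 361250.00 / 9987.50 = 36.17 mm

x_c = 62.66 mm, y_c = 36.17 mm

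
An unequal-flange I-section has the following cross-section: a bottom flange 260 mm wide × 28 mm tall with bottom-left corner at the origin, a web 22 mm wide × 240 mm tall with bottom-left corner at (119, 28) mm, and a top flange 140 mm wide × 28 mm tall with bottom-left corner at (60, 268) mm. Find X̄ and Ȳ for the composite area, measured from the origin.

X̄ = 130.00 mm, Ȳ = 120.68 mm

bottom flange: A = 260 × 28 = 7280.00, centroid at (130.00, 14.00).
web: A = 22 × 240 = 5280.00, centroid at (130.00, 148.00).
top flange: A = 140 × 28 = 3920.00, centroid at (130.00, 282.00).
ΣA = 16480.00 mm²
ΣAX̄ = (7280.00)(130.00) + (5280.00)(130.00) + (3920.00)(130.00) = 2142400.00 mm³
ΣAȲ = (7280.00)(14.00) + (5280.00)(148.00) + (3920.00)(282.00) = 1988800.00 mm³
X̄ = 2142400.00 / 16480.00 = 130.00 mm
Ȳ = 1988800.00 / 16480.00 = 120.68 mm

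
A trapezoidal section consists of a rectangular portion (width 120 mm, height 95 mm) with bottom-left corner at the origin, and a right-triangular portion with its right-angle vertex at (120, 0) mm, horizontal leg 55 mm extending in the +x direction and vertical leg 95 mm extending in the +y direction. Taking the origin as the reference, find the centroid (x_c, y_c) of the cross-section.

x_c = 74.60 mm, y_c = 44.55 mm

Part | A | x̄ᵢ | ȳᵢ | A·x̄ᵢ | A·ȳᵢ
rectangular portion | 11400.00 | 60.00 | 47.50 | 684000.00 | 541500.00
triangular portion | 2612.50 | 138.33 | 31.67 | 361395.83 | 82729.17
Σ | 14012.50 |  |  | 1045395.83 | 624229.17
x_c = 1045395.83 / 14012.50 = 74.60 mm
y_c = 624229.17 / 14012.50 = 44.55 mm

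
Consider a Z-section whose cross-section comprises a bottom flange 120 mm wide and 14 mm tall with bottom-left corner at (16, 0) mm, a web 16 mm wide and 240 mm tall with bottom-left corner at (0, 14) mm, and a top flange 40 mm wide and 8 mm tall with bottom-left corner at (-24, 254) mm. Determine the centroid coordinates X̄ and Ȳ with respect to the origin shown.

X̄ = 26.90 mm, Ȳ = 104.26 mm

Part | A | x̄ᵢ | ȳᵢ | A·x̄ᵢ | A·ȳᵢ
bottom flange | 1680.00 | 76.00 | 7.00 | 127680.00 | 11760.00
web | 3840.00 | 8.00 | 134.00 | 30720.00 | 514560.00
top flange | 320.00 | -4.00 | 258.00 | -1280.00 | 82560.00
Σ | 5840.00 |  |  | 157120.00 | 608880.00
X̄ = 157120.00 / 5840.00 = 26.90 mm
Ȳ = 608880.00 / 5840.00 = 104.26 mm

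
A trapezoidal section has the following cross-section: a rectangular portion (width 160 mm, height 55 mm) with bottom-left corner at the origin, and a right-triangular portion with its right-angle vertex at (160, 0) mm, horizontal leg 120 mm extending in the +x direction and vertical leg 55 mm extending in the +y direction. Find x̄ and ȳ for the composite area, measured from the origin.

Part | A | x̄ᵢ | ȳᵢ | A·x̄ᵢ | A·ȳᵢ
rectangular portion | 8800.00 | 80.00 | 27.50 | 704000.00 | 242000.00
triangular portion | 3300.00 | 200.00 | 18.33 | 660000.00 | 60500.00
Σ | 12100.00 |  |  | 1364000.00 | 302500.00
x̄ = 1364000.00 / 12100.00 = 112.73 mm
ȳ = 302500.00 / 12100.00 = 25.00 mm

x̄ = 112.73 mm, ȳ = 25.00 mm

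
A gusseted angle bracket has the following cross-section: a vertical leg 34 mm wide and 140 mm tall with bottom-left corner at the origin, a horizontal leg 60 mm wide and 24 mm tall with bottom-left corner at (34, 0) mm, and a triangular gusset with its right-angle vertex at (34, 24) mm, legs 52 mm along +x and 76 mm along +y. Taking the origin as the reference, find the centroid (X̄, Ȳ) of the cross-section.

vertical leg: A = 34 × 140 = 4760.00, centroid at (17.00, 70.00).
horizontal leg: A = 60 × 24 = 1440.00, centroid at (64.00, 12.00).
gusset: A = ½·52·76 = 1976.00, centroid at (51.33, 49.33).
ΣA = 8176.00 mm²
ΣAX̄ = (4760.00)(17.00) + (1440.00)(64.00) + (1976.00)(51.33) = 274514.67 mm³
ΣAȲ = (4760.00)(70.00) + (1440.00)(12.00) + (1976.00)(49.33) = 447962.67 mm³
X̄ = 274514.67 / 8176.00 = 33.58 mm
Ȳ = 447962.67 / 8176.00 = 54.79 mm

X̄ = 33.58 mm, Ȳ = 54.79 mm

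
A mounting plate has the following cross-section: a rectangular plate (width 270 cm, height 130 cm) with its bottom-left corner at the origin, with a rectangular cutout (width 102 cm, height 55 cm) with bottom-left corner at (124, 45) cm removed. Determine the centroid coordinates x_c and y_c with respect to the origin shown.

plate: A = 270 × 130 = 35100.00, centroid at (135.00, 65.00).
hole: A = −(102 × 55) = -5610.00, centroid at (175.00, 72.50).
ΣA = 29490.00 cm²
ΣAx_c = (35100.00)(135.00) + (-5610.00)(175.00) = 3756750.00 cm³
ΣAy_c = (35100.00)(65.00) + (-5610.00)(72.50) = 1874775.00 cm³
x_c = 3756750.00 / 29490.00 = 127.39 cm
y_c = 1874775.00 / 29490.00 = 63.57 cm

x_c = 127.39 cm, y_c = 63.57 cm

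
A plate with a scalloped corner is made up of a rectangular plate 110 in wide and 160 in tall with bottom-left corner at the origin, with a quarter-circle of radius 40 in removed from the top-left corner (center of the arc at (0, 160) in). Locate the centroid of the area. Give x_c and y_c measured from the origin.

x_c = 57.92 in, y_c = 75.15 in

plate: A = 110 × 160 = 17600.00, centroid at (55.00, 80.00).
removed quarter-circle: A = −¼π·40² = -1256.64, centroid at (16.98, 143.02).
ΣA = 16343.36 in², ΣAx_c = 946666.67 in³, ΣAy_c = 1228271.40 in³.
x_c = 946666.67/16343.36 = 57.92 in; y_c = 1228271.40/16343.36 = 75.15 in.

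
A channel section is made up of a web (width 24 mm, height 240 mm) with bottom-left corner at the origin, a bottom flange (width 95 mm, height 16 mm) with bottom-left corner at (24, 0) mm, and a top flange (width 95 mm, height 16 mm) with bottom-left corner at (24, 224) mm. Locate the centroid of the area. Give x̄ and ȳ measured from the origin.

Part | A | x̄ᵢ | ȳᵢ | A·x̄ᵢ | A·ȳᵢ
web | 5760.00 | 12.00 | 120.00 | 69120.00 | 691200.00
bottom flange | 1520.00 | 71.50 | 8.00 | 108680.00 | 12160.00
top flange | 1520.00 | 71.50 | 232.00 | 108680.00 | 352640.00
Σ | 8800.00 |  |  | 286480.00 | 1056000.00
x̄ = 286480.00 / 8800.00 = 32.55 mm
ȳ = 1056000.00 / 8800.00 = 120.00 mm

x̄ = 32.55 mm, ȳ = 120.00 mm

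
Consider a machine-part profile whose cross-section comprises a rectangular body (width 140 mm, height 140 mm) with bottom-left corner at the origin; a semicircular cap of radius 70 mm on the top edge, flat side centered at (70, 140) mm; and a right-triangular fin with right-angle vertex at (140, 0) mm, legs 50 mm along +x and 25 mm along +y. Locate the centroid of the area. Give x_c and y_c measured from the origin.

rectangular body: A = 140 × 140 = 19600.00, centroid at (70.00, 70.00).
semicircular top: A = ½π·70² = 7696.90, centroid at (70.00, 169.71).
triangular fin: A = ½·50·25 = 625.00, centroid at (156.67, 8.33).
ΣA = 27921.90 mm²
ΣAx_c = (19600.00)(70.00) + (7696.90)(70.00) + (625.00)(156.67) = 2008699.81 mm³
ΣAy_c = (19600.00)(70.00) + (7696.90)(169.71) + (625.00)(8.33) = 2683441.28 mm³
x_c = 2008699.81 / 27921.90 = 71.94 mm
y_c = 2683441.28 / 27921.90 = 96.11 mm

x_c = 71.94 mm, y_c = 96.11 mm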